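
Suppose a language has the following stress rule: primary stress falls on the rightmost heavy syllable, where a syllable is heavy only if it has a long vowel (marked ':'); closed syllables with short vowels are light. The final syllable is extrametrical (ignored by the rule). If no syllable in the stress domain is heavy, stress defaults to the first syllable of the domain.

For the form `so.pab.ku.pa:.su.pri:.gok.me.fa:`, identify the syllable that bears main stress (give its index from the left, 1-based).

6

The final syllable (9, fa:) is extrametrical; the stress domain is syllables 1–8.
Weights: 1 so L, 2 pab L, 3 ku L, 4 pa: H, 5 su L, 6 pri: H, 7 gok L, 8 me L.
Heavy syllables in the domain: 4, 6. The rightmost is syllable 6 (pri:).
Primary stress: syllable 6 → so.pab.ku.pa:.su.ˈpri:.gok.me.fa:.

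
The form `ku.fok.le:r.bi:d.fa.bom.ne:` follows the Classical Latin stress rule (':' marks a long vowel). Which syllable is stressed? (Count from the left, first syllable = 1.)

6

Classical Latin: stress the penult if heavy (long vowel or closed), else the antepenult.
Weights: 5 fa L, 6 bom H, 7 ne: H.
The penult (syllable 6, bom) is heavy, so it takes stress.
Stress on syllable 6: ku.fok.le:r.bi:d.fa.ˈbom.ne:.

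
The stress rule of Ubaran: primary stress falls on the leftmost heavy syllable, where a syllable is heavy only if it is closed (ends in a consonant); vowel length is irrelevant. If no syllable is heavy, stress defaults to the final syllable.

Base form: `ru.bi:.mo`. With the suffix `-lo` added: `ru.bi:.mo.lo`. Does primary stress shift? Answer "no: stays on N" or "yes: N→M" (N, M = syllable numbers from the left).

yes: 3→4

Base `ru.bi:.mo` (3 syllables):
  Weights: 1 ru L, 2 bi: L, 3 mo L.
  No heavy syllable in the domain; default to the final syllable = syllable 3.
  → primary stress on syllable 3.
Suffixed `ru.bi:.mo.lo` (4 syllables):
  Weights: 1 ru L, 2 bi: L, 3 mo L, 4 lo L.
  No heavy syllable in the domain; default to the final syllable = syllable 4.
  → primary stress on syllable 4.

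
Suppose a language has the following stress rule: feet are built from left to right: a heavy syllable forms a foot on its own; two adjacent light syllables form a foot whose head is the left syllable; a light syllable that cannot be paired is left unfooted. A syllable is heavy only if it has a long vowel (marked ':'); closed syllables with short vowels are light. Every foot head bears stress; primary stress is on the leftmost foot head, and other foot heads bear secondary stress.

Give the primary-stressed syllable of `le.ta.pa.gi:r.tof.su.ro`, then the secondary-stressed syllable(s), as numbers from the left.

primary 1, secondary 4, 5

Weights: 1 le L, 2 ta L, 3 pa L, 4 gi:r H, 5 tof L, 6 su L, 7 ro L.
Parse left to right (heavy = foot alone; LL = one foot; stranded L unfooted): (ˈle.ta) pa (ˈgi:r) (ˈtof.su) ro.
Foot heads: 1, 4, 5.
Primary stress on the leftmost head = syllable 1.
Secondary stress on 4, 5: ˈle.ta.pa.ˌgi:r.ˌtof.su.ro.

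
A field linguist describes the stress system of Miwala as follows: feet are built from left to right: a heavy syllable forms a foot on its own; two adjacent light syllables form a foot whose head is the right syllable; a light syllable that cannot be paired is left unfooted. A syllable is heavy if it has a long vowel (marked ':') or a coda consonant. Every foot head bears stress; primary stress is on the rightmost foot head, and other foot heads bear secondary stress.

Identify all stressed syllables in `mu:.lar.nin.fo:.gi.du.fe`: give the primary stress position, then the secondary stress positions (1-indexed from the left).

primary 6, secondary 1, 2, 3, 4

Weights: 1 mu: H, 2 lar H, 3 nin H, 4 fo: H, 5 gi L, 6 du L, 7 fe L.
Parse left to right (heavy = foot alone; LL = one foot; stranded L unfooted): (ˈmu:) (ˈlar) (ˈnin) (ˈfo:) (gi.ˈdu) fe.
Foot heads: 1, 2, 3, 4, 6.
Primary stress on the rightmost head = syllable 6.
Secondary stress on 1, 2, 3, 4: ˌmu:.ˌlar.ˌnin.ˌfo:.gi.ˈdu.fe.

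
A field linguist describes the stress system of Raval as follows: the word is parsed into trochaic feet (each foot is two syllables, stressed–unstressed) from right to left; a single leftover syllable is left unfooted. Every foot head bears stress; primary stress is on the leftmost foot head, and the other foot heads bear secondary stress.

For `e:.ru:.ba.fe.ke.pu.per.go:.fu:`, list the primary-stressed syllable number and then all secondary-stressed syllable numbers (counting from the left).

primary 2, secondary 4, 6, 8

Parse right to left into trochaic (ˈσσ) feet: e: (ˈru:.ba) (ˈfe.ke) (ˈpu.per) (ˈgo:.fu:). Syllable 1 is left unfooted.
Foot heads (stressed positions): 2, 4, 6, 8.
End Rule Leftmost: primary stress on the leftmost head = syllable 2.
Secondary stress on 4, 6, 8: e:.ˈru:.ba.ˌfe.ke.ˌpu.per.ˌgo:.fu:.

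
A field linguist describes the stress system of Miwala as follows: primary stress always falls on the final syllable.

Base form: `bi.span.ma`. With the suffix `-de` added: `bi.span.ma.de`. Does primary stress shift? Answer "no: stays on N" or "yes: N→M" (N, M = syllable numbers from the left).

Base `bi.span.ma` (3 syllables):
  The word has 3 syllables; the final syllable is syllable 3 (ma).
  → primary stress on syllable 3.
Suffixed `bi.span.ma.de` (4 syllables):
  The word has 4 syllables; the final syllable is syllable 4 (de).
  → primary stress on syllable 4.

yes: 3→4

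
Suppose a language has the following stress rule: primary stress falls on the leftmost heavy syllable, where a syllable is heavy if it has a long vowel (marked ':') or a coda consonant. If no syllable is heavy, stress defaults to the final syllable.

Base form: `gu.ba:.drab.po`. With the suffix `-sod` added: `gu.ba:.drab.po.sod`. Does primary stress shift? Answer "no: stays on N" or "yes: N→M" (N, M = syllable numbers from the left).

Base `gu.ba:.drab.po` (4 syllables):
  Weights: 1 gu L, 2 ba: H, 3 drab H, 4 po L.
  Heavy syllables in the domain: 2, 3. The leftmost is syllable 2 (ba:).
  → primary stress on syllable 2.
Suffixed `gu.ba:.drab.po.sod` (5 syllables):
  Weights: 1 gu L, 2 ba: H, 3 drab H, 4 po L, 5 sod H.
  Heavy syllables in the domain: 2, 3, 5. The leftmost is syllable 2 (ba:).
  → primary stress on syllable 2.

no: stays on 2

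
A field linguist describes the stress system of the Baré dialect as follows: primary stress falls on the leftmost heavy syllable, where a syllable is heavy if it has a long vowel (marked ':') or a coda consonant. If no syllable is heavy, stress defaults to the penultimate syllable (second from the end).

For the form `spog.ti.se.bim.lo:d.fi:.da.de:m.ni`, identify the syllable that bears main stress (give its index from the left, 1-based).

1

Weights: 1 spog H, 2 ti L, 3 se L, 4 bim H, 5 lo:d H, 6 fi: H, 7 da L, 8 de:m H, 9 ni L.
Heavy syllables in the domain: 1, 4, 5, 6, 8. The leftmost is syllable 1 (spog).
Primary stress: syllable 1 → ˈspog.ti.se.bim.lo:d.fi:.da.de:m.ni.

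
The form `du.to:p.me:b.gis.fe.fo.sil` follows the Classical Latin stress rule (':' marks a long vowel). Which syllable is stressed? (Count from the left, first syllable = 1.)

Classical Latin: stress the penult if heavy (long vowel or closed), else the antepenult.
Weights: 5 fe L, 6 fo L, 7 sil H.
The penult (syllable 6, fo) is light, so stress falls on the antepenult (syllable 5, fe).
Stress on syllable 5: du.to:p.me:b.gis.ˈfe.fo.sil.

5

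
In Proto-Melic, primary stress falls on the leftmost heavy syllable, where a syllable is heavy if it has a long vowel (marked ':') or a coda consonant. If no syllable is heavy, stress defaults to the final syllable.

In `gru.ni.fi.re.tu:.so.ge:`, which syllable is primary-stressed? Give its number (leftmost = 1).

5

Weights: 1 gru L, 2 ni L, 3 fi L, 4 re L, 5 tu: H, 6 so L, 7 ge: H.
Heavy syllables in the domain: 5, 7. The leftmost is syllable 5 (tu:).
Primary stress: syllable 5 → gru.ni.fi.re.ˈtu:.so.ge:.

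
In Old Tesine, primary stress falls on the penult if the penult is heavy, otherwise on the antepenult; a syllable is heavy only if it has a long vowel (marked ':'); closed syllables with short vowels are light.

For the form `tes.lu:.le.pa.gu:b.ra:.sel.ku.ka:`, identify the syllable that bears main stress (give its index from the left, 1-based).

Weights: 7 sel L, 8 ku L, 9 ka: H.
The penult (syllable 8, ku) is light, so stress falls on the antepenult (syllable 7, sel).
Primary stress: syllable 7 → tes.lu:.le.pa.gu:b.ra:.ˈsel.ku.ka:.

7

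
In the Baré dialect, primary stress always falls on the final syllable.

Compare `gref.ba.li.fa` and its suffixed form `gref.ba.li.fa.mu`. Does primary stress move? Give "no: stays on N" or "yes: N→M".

Base `gref.ba.li.fa` (4 syllables):
  The word has 4 syllables; the final syllable is syllable 4 (fa).
  → primary stress on syllable 4.
Suffixed `gref.ba.li.fa.mu` (5 syllables):
  The word has 5 syllables; the final syllable is syllable 5 (mu).
  → primary stress on syllable 5.

yes: 4→5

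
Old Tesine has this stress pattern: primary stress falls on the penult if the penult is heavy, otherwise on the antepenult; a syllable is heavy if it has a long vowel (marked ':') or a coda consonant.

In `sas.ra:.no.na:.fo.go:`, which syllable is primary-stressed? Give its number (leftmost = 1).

4

Weights: 4 na: H, 5 fo L, 6 go: H.
The penult (syllable 5, fo) is light, so stress falls on the antepenult (syllable 4, na:).
Primary stress: syllable 4 → sas.ra:.no.ˈna:.fo.go:.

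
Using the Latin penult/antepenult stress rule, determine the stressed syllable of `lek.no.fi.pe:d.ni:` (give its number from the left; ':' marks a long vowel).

Classical Latin: stress the penult if heavy (long vowel or closed), else the antepenult.
Weights: 3 fi L, 4 pe:d H, 5 ni: H.
The penult (syllable 4, pe:d) is heavy, so it takes stress.
Stress on syllable 4: lek.no.fi.ˈpe:d.ni:.

4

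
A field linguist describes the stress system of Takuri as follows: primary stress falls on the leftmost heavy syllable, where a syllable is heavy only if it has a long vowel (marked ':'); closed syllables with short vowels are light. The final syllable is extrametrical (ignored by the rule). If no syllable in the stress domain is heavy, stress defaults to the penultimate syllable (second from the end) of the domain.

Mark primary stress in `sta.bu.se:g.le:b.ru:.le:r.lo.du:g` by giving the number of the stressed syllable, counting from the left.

3

The final syllable (8, du:g) is extrametrical; the stress domain is syllables 1–7.
Weights: 1 sta L, 2 bu L, 3 se:g H, 4 le:b H, 5 ru: H, 6 le:r H, 7 lo L.
Heavy syllables in the domain: 3, 4, 5, 6. The leftmost is syllable 3 (se:g).
Primary stress: syllable 3 → sta.bu.ˈse:g.le:b.ru:.le:r.lo.du:g.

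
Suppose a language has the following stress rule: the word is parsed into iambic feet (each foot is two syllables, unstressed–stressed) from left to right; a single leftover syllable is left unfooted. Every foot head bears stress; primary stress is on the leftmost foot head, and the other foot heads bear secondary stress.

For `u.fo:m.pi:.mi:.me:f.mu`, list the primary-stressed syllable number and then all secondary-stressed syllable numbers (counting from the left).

Parse left to right into iambic (σˈσ) feet: (u.ˈfo:m) (pi:.ˈmi:) (me:f.ˈmu).
Foot heads (stressed positions): 2, 4, 6.
End Rule Leftmost: primary stress on the leftmost head = syllable 2.
Secondary stress on 4, 6: u.ˈfo:m.pi:.ˌmi:.me:f.ˌmu.

primary 2, secondary 4, 6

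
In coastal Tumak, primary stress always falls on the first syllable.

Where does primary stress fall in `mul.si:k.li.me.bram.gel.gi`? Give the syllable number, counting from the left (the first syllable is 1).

1

The word has 7 syllables; the first syllable is syllable 1 (mul).
Primary stress: syllable 1 → ˈmul.si:k.li.me.bram.gel.gi.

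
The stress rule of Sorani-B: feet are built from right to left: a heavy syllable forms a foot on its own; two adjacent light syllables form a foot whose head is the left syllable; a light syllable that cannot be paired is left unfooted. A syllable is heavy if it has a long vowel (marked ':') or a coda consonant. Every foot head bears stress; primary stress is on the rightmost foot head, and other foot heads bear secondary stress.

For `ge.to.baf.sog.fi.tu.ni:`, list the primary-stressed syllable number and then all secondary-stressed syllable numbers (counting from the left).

Weights: 1 ge L, 2 to L, 3 baf H, 4 sog H, 5 fi L, 6 tu L, 7 ni: H.
Parse right to left (heavy = foot alone; LL = one foot; stranded L unfooted): (ˈge.to) (ˈbaf) (ˈsog) (ˈfi.tu) (ˈni:).
Foot heads: 1, 3, 4, 5, 7.
Primary stress on the rightmost head = syllable 7.
Secondary stress on 1, 3, 4, 5: ˌge.to.ˌbaf.ˌsog.ˌfi.tu.ˈni:.

primary 7, secondary 1, 3, 4, 5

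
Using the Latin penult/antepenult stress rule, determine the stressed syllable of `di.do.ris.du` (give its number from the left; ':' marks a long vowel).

3

Classical Latin: stress the penult if heavy (long vowel or closed), else the antepenult.
Weights: 2 do L, 3 ris H, 4 du L.
The penult (syllable 3, ris) is heavy, so it takes stress.
Stress on syllable 3: di.do.ˈris.du.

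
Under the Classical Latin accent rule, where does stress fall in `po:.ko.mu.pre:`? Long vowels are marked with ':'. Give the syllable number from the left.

Classical Latin: stress the penult if heavy (long vowel or closed), else the antepenult.
Weights: 2 ko L, 3 mu L, 4 pre: H.
The penult (syllable 3, mu) is light, so stress falls on the antepenult (syllable 2, ko).
Stress on syllable 2: po:.ˈko.mu.pre:.

2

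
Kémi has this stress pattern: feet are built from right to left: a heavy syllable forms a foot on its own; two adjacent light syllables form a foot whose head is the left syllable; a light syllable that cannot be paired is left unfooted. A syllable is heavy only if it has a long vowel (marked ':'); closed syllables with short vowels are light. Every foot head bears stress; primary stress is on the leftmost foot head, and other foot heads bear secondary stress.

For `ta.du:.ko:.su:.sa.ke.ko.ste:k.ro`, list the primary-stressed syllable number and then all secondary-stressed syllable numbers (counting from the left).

Weights: 1 ta L, 2 du: H, 3 ko: H, 4 su: H, 5 sa L, 6 ke L, 7 ko L, 8 ste:k H, 9 ro L.
Parse right to left (heavy = foot alone; LL = one foot; stranded L unfooted): ta (ˈdu:) (ˈko:) (ˈsu:) sa (ˈke.ko) (ˈste:k) ro.
Foot heads: 2, 3, 4, 6, 8.
Primary stress on the leftmost head = syllable 2.
Secondary stress on 3, 4, 6, 8: ta.ˈdu:.ˌko:.ˌsu:.sa.ˌke.ko.ˌste:k.ro.

primary 2, secondary 3, 4, 6, 8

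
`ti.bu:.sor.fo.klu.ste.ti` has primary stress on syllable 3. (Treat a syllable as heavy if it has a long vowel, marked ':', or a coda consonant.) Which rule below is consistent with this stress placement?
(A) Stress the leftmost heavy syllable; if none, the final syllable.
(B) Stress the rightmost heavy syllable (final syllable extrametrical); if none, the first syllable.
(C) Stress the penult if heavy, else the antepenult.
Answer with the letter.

B

Rule A → syllable 2 (observed: 3).
Rule B → syllable 3 ✓.
Rule C → syllable 5 (observed: 3).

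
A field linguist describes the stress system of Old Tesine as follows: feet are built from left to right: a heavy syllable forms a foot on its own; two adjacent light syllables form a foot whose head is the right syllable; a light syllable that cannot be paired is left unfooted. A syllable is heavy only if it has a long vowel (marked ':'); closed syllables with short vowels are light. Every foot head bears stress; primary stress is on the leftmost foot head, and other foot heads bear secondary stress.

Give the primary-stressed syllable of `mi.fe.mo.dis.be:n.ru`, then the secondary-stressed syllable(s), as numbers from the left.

primary 2, secondary 4, 5

Weights: 1 mi L, 2 fe L, 3 mo L, 4 dis L, 5 be:n H, 6 ru L.
Parse left to right (heavy = foot alone; LL = one foot; stranded L unfooted): (mi.ˈfe) (mo.ˈdis) (ˈbe:n) ru.
Foot heads: 2, 4, 5.
Primary stress on the leftmost head = syllable 2.
Secondary stress on 4, 5: mi.ˈfe.mo.ˌdis.ˌbe:n.ru.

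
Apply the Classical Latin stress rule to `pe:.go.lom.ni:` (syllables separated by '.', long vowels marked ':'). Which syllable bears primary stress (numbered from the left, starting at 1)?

Classical Latin: stress the penult if heavy (long vowel or closed), else the antepenult.
Weights: 2 go L, 3 lom H, 4 ni: H.
The penult (syllable 3, lom) is heavy, so it takes stress.
Stress on syllable 3: pe:.go.ˈlom.ni:.

3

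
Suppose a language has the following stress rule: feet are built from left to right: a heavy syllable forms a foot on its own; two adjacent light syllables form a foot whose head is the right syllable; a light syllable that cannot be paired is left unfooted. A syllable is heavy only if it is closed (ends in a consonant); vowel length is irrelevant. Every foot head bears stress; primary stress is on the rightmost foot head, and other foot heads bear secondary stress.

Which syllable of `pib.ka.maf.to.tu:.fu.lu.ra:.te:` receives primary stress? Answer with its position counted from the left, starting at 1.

Weights: 1 pib H, 2 ka L, 3 maf H, 4 to L, 5 tu: L, 6 fu L, 7 lu L, 8 ra: L, 9 te: L.
Parse left to right (heavy = foot alone; LL = one foot; stranded L unfooted): (ˈpib) ka (ˈmaf) (to.ˈtu:) (fu.ˈlu) (ra:.ˈte:).
Foot heads: 1, 3, 5, 7, 9.
Primary stress on the rightmost head = syllable 9.
Primary stress: syllable 9 → pib.ka.maf.to.tu:.fu.lu.ra:.ˈte:.

9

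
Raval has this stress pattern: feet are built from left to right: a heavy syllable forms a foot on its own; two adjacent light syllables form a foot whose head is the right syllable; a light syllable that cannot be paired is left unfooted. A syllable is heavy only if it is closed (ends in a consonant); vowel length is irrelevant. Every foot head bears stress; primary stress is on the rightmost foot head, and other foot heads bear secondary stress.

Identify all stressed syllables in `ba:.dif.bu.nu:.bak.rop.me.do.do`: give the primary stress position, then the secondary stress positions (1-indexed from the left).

Weights: 1 ba: L, 2 dif H, 3 bu L, 4 nu: L, 5 bak H, 6 rop H, 7 me L, 8 do L, 9 do L.
Parse left to right (heavy = foot alone; LL = one foot; stranded L unfooted): ba: (ˈdif) (bu.ˈnu:) (ˈbak) (ˈrop) (me.ˈdo) do.
Foot heads: 2, 4, 5, 6, 8.
Primary stress on the rightmost head = syllable 8.
Secondary stress on 2, 4, 5, 6: ba:.ˌdif.bu.ˌnu:.ˌbak.ˌrop.me.ˈdo.do.

primary 8, secondary 2, 4, 5, 6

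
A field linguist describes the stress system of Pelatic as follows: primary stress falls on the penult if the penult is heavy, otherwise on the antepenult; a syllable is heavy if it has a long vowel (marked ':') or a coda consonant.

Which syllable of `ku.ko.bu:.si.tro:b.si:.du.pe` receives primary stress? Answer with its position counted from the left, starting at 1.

Weights: 6 si: H, 7 du L, 8 pe L.
The penult (syllable 7, du) is light, so stress falls on the antepenult (syllable 6, si:).
Primary stress: syllable 6 → ku.ko.bu:.si.tro:b.ˈsi:.du.pe.

6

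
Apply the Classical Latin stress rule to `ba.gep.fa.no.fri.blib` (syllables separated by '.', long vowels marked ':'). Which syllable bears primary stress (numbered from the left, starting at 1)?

4

Classical Latin: stress the penult if heavy (long vowel or closed), else the antepenult.
Weights: 4 no L, 5 fri L, 6 blib H.
The penult (syllable 5, fri) is light, so stress falls on the antepenult (syllable 4, no).
Stress on syllable 4: ba.gep.fa.ˈno.fri.blib.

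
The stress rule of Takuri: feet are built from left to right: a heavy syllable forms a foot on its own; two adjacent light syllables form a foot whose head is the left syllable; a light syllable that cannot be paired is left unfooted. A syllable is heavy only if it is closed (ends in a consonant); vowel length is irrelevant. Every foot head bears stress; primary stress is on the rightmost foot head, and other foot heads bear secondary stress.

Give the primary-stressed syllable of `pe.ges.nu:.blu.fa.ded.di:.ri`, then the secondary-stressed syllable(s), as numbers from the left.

primary 7, secondary 2, 3, 6

Weights: 1 pe L, 2 ges H, 3 nu: L, 4 blu L, 5 fa L, 6 ded H, 7 di: L, 8 ri L.
Parse left to right (heavy = foot alone; LL = one foot; stranded L unfooted): pe (ˈges) (ˈnu:.blu) fa (ˈded) (ˈdi:.ri).
Foot heads: 2, 3, 6, 7.
Primary stress on the rightmost head = syllable 7.
Secondary stress on 2, 3, 6: pe.ˌges.ˌnu:.blu.fa.ˌded.ˈdi:.ri.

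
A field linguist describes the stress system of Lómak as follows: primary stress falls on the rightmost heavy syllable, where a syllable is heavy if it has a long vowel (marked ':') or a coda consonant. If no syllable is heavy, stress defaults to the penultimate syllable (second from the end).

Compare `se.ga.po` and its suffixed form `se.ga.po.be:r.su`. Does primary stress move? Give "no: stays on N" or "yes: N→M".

Base `se.ga.po` (3 syllables):
  Weights: 1 se L, 2 ga L, 3 po L.
  No heavy syllable in the domain; default to the penultimate syllable (second from the end) = syllable 2.
  → primary stress on syllable 2.
Suffixed `se.ga.po.be:r.su` (5 syllables):
  Weights: 1 se L, 2 ga L, 3 po L, 4 be:r H, 5 su L.
  Heavy syllables in the domain: 4. The rightmost is syllable 4 (be:r).
  → primary stress on syllable 4.

yes: 2→4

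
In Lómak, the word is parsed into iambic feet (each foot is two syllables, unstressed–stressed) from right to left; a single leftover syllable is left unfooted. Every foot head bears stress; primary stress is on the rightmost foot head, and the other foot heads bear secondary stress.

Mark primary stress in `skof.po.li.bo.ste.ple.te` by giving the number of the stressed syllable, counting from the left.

Parse right to left into iambic (σˈσ) feet: skof (po.ˈli) (bo.ˈste) (ple.ˈte). Syllable 1 is left unfooted.
Foot heads (stressed positions): 3, 5, 7.
End Rule Rightmost: primary stress on the rightmost head = syllable 7.
Primary stress: syllable 7 → skof.po.li.bo.ste.ple.ˈte.

7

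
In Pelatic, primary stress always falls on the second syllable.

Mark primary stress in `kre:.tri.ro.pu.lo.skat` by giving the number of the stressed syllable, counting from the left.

2

The word has 6 syllables; the second syllable is syllable 2 (tri).
Primary stress: syllable 2 → kre:.ˈtri.ro.pu.lo.skat.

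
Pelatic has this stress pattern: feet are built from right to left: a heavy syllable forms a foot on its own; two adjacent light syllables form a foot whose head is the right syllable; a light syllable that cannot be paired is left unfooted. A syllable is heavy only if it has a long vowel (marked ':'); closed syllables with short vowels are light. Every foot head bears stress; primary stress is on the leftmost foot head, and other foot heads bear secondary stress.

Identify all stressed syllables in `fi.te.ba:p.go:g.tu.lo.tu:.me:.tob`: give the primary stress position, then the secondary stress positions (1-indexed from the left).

Weights: 1 fi L, 2 te L, 3 ba:p H, 4 go:g H, 5 tu L, 6 lo L, 7 tu: H, 8 me: H, 9 tob L.
Parse right to left (heavy = foot alone; LL = one foot; stranded L unfooted): (fi.ˈte) (ˈba:p) (ˈgo:g) (tu.ˈlo) (ˈtu:) (ˈme:) tob.
Foot heads: 2, 3, 4, 6, 7, 8.
Primary stress on the leftmost head = syllable 2.
Secondary stress on 3, 4, 6, 7, 8: fi.ˈte.ˌba:p.ˌgo:g.tu.ˌlo.ˌtu:.ˌme:.tob.

primary 2, secondary 3, 4, 6, 7, 8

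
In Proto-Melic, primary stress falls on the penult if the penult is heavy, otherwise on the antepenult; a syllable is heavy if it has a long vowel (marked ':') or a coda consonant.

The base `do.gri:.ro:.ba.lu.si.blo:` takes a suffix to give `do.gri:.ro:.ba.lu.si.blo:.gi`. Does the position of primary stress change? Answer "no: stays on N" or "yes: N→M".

yes: 5→7

Base `do.gri:.ro:.ba.lu.si.blo:` (7 syllables):
  Weights: 5 lu L, 6 si L, 7 blo: H.
  The penult (syllable 6, si) is light, so stress falls on the antepenult (syllable 5, lu).
  → primary stress on syllable 5.
Suffixed `do.gri:.ro:.ba.lu.si.blo:.gi` (8 syllables):
  Weights: 6 si L, 7 blo: H, 8 gi L.
  The penult (syllable 7, blo:) is heavy, so it takes stress.
  → primary stress on syllable 7.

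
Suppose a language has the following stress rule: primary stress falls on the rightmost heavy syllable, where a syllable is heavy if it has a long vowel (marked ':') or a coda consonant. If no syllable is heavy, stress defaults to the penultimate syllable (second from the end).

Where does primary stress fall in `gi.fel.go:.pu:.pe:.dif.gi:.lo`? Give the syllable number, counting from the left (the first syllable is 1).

Weights: 1 gi L, 2 fel H, 3 go: H, 4 pu: H, 5 pe: H, 6 dif H, 7 gi: H, 8 lo L.
Heavy syllables in the domain: 2, 3, 4, 5, 6, 7. The rightmost is syllable 7 (gi:).
Primary stress: syllable 7 → gi.fel.go:.pu:.pe:.dif.ˈgi:.lo.

7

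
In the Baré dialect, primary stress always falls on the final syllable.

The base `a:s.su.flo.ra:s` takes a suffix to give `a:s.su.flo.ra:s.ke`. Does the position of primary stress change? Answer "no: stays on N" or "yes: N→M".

yes: 4→5

Base `a:s.su.flo.ra:s` (4 syllables):
  The word has 4 syllables; the final syllable is syllable 4 (ra:s).
  → primary stress on syllable 4.
Suffixed `a:s.su.flo.ra:s.ke` (5 syllables):
  The word has 5 syllables; the final syllable is syllable 5 (ke).
  → primary stress on syllable 5.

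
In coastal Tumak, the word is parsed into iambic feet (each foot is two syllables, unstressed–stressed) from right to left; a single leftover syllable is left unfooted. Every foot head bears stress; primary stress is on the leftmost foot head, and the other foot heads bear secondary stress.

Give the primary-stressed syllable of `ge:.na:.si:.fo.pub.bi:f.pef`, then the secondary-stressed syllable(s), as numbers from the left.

Parse right to left into iambic (σˈσ) feet: ge: (na:.ˈsi:) (fo.ˈpub) (bi:f.ˈpef). Syllable 1 is left unfooted.
Foot heads (stressed positions): 3, 5, 7.
End Rule Leftmost: primary stress on the leftmost head = syllable 3.
Secondary stress on 5, 7: ge:.na:.ˈsi:.fo.ˌpub.bi:f.ˌpef.

primary 3, secondary 5, 7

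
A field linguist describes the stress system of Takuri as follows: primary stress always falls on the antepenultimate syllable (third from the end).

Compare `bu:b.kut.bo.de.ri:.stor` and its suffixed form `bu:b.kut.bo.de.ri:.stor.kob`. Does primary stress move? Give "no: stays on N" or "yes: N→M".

Base `bu:b.kut.bo.de.ri:.stor` (6 syllables):
  The word has 6 syllables; the antepenultimate syllable (third from the end) is syllable 4 (de).
  → primary stress on syllable 4.
Suffixed `bu:b.kut.bo.de.ri:.stor.kob` (7 syllables):
  The word has 7 syllables; the antepenultimate syllable (third from the end) is syllable 5 (ri:).
  → primary stress on syllable 5.

yes: 4→5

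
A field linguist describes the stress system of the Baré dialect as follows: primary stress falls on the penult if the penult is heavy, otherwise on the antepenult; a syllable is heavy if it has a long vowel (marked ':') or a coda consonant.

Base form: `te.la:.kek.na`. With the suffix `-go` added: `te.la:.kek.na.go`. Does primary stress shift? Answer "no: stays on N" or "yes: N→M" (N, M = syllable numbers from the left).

Base `te.la:.kek.na` (4 syllables):
  Weights: 2 la: H, 3 kek H, 4 na L.
  The penult (syllable 3, kek) is heavy, so it takes stress.
  → primary stress on syllable 3.
Suffixed `te.la:.kek.na.go` (5 syllables):
  Weights: 3 kek H, 4 na L, 5 go L.
  The penult (syllable 4, na) is light, so stress falls on the antepenult (syllable 3, kek).
  → primary stress on syllable 3.

no: stays on 3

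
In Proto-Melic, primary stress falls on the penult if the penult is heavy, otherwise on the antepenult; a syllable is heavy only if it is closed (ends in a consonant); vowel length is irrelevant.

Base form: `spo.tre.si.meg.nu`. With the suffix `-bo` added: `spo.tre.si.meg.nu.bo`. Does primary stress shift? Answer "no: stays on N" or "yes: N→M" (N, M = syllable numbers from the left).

Base `spo.tre.si.meg.nu` (5 syllables):
  Weights: 3 si L, 4 meg H, 5 nu L.
  The penult (syllable 4, meg) is heavy, so it takes stress.
  → primary stress on syllable 4.
Suffixed `spo.tre.si.meg.nu.bo` (6 syllables):
  Weights: 4 meg H, 5 nu L, 6 bo L.
  The penult (syllable 5, nu) is light, so stress falls on the antepenult (syllable 4, meg).
  → primary stress on syllable 4.

no: stays on 4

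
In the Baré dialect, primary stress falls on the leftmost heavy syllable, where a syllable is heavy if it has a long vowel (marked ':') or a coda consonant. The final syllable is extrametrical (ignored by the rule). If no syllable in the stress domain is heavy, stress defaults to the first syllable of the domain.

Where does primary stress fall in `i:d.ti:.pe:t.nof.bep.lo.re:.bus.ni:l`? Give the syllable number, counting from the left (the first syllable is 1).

1

The final syllable (9, ni:l) is extrametrical; the stress domain is syllables 1–8.
Weights: 1 i:d H, 2 ti: H, 3 pe:t H, 4 nof H, 5 bep H, 6 lo L, 7 re: H, 8 bus H.
Heavy syllables in the domain: 1, 2, 3, 4, 5, 7, 8. The leftmost is syllable 1 (i:d).
Primary stress: syllable 1 → ˈi:d.ti:.pe:t.nof.bep.lo.re:.bus.ni:l.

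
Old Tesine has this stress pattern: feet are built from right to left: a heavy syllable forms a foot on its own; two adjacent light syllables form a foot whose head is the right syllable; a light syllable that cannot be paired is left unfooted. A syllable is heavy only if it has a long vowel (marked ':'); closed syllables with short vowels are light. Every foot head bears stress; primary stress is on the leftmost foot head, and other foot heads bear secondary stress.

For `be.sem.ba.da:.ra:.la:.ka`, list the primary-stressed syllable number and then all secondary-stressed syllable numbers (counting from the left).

Weights: 1 be L, 2 sem L, 3 ba L, 4 da: H, 5 ra: H, 6 la: H, 7 ka L.
Parse right to left (heavy = foot alone; LL = one foot; stranded L unfooted): be (sem.ˈba) (ˈda:) (ˈra:) (ˈla:) ka.
Foot heads: 3, 4, 5, 6.
Primary stress on the leftmost head = syllable 3.
Secondary stress on 4, 5, 6: be.sem.ˈba.ˌda:.ˌra:.ˌla:.ka.

primary 3, secondary 4, 5, 6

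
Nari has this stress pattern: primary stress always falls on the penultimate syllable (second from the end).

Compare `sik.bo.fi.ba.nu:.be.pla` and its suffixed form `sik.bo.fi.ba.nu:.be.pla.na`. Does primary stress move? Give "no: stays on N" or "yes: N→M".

Base `sik.bo.fi.ba.nu:.be.pla` (7 syllables):
  The word has 7 syllables; the penultimate syllable (second from the end) is syllable 6 (be).
  → primary stress on syllable 6.
Suffixed `sik.bo.fi.ba.nu:.be.pla.na` (8 syllables):
  The word has 8 syllables; the penultimate syllable (second from the end) is syllable 7 (pla).
  → primary stress on syllable 7.

yes: 6→7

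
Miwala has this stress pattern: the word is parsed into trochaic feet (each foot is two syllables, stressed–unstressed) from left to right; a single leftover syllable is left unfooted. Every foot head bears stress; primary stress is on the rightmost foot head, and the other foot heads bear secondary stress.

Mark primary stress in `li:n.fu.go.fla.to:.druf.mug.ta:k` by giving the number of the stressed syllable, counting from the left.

Parse left to right into trochaic (ˈσσ) feet: (ˈli:n.fu) (ˈgo.fla) (ˈto:.druf) (ˈmug.ta:k).
Foot heads (stressed positions): 1, 3, 5, 7.
End Rule Rightmost: primary stress on the rightmost head = syllable 7.
Primary stress: syllable 7 → li:n.fu.go.fla.to:.druf.ˈmug.ta:k.

7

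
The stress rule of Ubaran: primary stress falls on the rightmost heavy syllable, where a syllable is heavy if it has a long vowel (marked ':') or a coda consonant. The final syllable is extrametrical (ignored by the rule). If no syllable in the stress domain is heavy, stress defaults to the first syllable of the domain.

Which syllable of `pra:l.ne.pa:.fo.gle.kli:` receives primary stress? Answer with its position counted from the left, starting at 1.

3

The final syllable (6, kli:) is extrametrical; the stress domain is syllables 1–5.
Weights: 1 pra:l H, 2 ne L, 3 pa: H, 4 fo L, 5 gle L.
Heavy syllables in the domain: 1, 3. The rightmost is syllable 3 (pa:).
Primary stress: syllable 3 → pra:l.ne.ˈpa:.fo.gle.kli:.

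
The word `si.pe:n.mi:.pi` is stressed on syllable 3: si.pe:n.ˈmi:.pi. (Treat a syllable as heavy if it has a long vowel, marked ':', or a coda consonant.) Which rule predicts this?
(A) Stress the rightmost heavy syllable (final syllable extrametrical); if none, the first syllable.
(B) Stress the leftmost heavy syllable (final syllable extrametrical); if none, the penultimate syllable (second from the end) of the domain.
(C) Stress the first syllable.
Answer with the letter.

Rule A → syllable 3 ✓.
Rule B → syllable 2 (observed: 3).
Rule C → syllable 1 (observed: 3).

A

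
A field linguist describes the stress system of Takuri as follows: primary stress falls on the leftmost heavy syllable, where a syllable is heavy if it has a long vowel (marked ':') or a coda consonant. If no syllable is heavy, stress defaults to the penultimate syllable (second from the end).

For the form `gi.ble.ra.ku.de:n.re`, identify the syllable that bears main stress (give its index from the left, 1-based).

Weights: 1 gi L, 2 ble L, 3 ra L, 4 ku L, 5 de:n H, 6 re L.
Heavy syllables in the domain: 5. The leftmost is syllable 5 (de:n).
Primary stress: syllable 5 → gi.ble.ra.ku.ˈde:n.re.

5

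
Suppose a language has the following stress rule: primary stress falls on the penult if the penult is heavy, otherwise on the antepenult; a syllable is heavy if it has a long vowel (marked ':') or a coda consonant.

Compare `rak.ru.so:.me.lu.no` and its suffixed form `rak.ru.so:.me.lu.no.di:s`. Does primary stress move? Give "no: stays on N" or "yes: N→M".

yes: 4→5

Base `rak.ru.so:.me.lu.no` (6 syllables):
  Weights: 4 me L, 5 lu L, 6 no L.
  The penult (syllable 5, lu) is light, so stress falls on the antepenult (syllable 4, me).
  → primary stress on syllable 4.
Suffixed `rak.ru.so:.me.lu.no.di:s` (7 syllables):
  Weights: 5 lu L, 6 no L, 7 di:s H.
  The penult (syllable 6, no) is light, so stress falls on the antepenult (syllable 5, lu).
  → primary stress on syllable 5.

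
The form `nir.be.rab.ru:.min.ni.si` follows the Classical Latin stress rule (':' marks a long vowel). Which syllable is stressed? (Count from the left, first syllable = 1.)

5

Classical Latin: stress the penult if heavy (long vowel or closed), else the antepenult.
Weights: 5 min H, 6 ni L, 7 si L.
The penult (syllable 6, ni) is light, so stress falls on the antepenult (syllable 5, min).
Stress on syllable 5: nir.be.rab.ru:.ˈmin.ni.si.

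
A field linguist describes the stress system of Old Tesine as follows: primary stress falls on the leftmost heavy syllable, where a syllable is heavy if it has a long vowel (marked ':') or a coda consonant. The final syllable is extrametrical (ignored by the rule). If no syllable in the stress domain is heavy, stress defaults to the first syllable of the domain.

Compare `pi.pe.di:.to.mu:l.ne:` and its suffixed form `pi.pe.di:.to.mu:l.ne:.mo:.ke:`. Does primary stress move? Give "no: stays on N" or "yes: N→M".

Base `pi.pe.di:.to.mu:l.ne:` (6 syllables):
  The final syllable (6, ne:) is extrametrical; the stress domain is syllables 1–5.
  Weights: 1 pi L, 2 pe L, 3 di: H, 4 to L, 5 mu:l H.
  Heavy syllables in the domain: 3, 5. The leftmost is syllable 3 (di:).
  → primary stress on syllable 3.
Suffixed `pi.pe.di:.to.mu:l.ne:.mo:.ke:` (8 syllables):
  The final syllable (8, ke:) is extrametrical; the stress domain is syllables 1–7.
  Weights: 1 pi L, 2 pe L, 3 di: H, 4 to L, 5 mu:l H, 6 ne: H, 7 mo: H.
  Heavy syllables in the domain: 3, 5, 6, 7. The leftmost is syllable 3 (di:).
  → primary stress on syllable 3.

no: stays on 3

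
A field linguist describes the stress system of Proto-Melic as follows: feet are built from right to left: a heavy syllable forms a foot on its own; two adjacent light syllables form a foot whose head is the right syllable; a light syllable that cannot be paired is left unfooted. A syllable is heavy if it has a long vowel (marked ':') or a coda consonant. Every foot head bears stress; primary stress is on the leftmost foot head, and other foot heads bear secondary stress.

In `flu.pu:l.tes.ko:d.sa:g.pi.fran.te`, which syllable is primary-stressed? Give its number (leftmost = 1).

2

Weights: 1 flu L, 2 pu:l H, 3 tes H, 4 ko:d H, 5 sa:g H, 6 pi L, 7 fran H, 8 te L.
Parse right to left (heavy = foot alone; LL = one foot; stranded L unfooted): flu (ˈpu:l) (ˈtes) (ˈko:d) (ˈsa:g) pi (ˈfran) te.
Foot heads: 2, 3, 4, 5, 7.
Primary stress on the leftmost head = syllable 2.
Primary stress: syllable 2 → flu.ˈpu:l.tes.ko:d.sa:g.pi.fran.te.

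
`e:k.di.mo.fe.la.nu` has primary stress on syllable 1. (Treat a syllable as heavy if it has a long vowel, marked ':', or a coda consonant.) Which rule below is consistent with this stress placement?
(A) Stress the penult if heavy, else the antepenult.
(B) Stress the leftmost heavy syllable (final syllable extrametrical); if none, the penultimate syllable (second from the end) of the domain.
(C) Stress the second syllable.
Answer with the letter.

B

Rule A → syllable 4 (observed: 1).
Rule B → syllable 1 ✓.
Rule C → syllable 2 (observed: 1).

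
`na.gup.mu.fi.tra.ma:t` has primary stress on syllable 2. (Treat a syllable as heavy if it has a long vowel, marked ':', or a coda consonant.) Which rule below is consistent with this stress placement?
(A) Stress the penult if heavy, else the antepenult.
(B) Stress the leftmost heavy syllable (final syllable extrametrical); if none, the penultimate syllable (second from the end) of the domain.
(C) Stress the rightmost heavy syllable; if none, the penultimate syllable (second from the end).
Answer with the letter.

Rule A → syllable 4 (observed: 2).
Rule B → syllable 2 ✓.
Rule C → syllable 6 (observed: 2).

B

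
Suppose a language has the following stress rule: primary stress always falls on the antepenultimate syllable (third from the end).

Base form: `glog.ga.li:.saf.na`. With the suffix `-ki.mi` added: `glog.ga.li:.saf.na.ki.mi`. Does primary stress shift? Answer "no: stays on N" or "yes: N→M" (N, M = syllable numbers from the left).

Base `glog.ga.li:.saf.na` (5 syllables):
  The word has 5 syllables; the antepenultimate syllable (third from the end) is syllable 3 (li:).
  → primary stress on syllable 3.
Suffixed `glog.ga.li:.saf.na.ki.mi` (7 syllables):
  The word has 7 syllables; the antepenultimate syllable (third from the end) is syllable 5 (na).
  → primary stress on syllable 5.

yes: 3→5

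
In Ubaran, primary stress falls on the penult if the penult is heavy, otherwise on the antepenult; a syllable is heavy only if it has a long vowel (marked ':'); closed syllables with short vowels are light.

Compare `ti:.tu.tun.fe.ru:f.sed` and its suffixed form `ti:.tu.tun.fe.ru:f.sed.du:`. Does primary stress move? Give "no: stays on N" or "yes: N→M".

no: stays on 5

Base `ti:.tu.tun.fe.ru:f.sed` (6 syllables):
  Weights: 4 fe L, 5 ru:f H, 6 sed L.
  The penult (syllable 5, ru:f) is heavy, so it takes stress.
  → primary stress on syllable 5.
Suffixed `ti:.tu.tun.fe.ru:f.sed.du:` (7 syllables):
  Weights: 5 ru:f H, 6 sed L, 7 du: H.
  The penult (syllable 6, sed) is light, so stress falls on the antepenult (syllable 5, ru:f).
  → primary stress on syllable 5.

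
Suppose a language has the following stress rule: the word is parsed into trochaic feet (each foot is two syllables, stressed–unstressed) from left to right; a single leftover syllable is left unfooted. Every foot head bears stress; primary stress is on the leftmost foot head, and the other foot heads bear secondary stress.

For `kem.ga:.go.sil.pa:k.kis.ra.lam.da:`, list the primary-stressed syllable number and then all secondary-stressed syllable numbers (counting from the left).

primary 1, secondary 3, 5, 7

Parse left to right into trochaic (ˈσσ) feet: (ˈkem.ga:) (ˈgo.sil) (ˈpa:k.kis) (ˈra.lam) da:. Syllable 9 is left unfooted.
Foot heads (stressed positions): 1, 3, 5, 7.
End Rule Leftmost: primary stress on the leftmost head = syllable 1.
Secondary stress on 3, 5, 7: ˈkem.ga:.ˌgo.sil.ˌpa:k.kis.ˌra.lam.da:.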